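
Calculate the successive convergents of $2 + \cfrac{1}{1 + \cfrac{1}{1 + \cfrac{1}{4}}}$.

2/1, 3/1, 5/2, 23/9

Using the convergent recurrence p_i = a_i*p_{i-1} + p_{i-2}, q_i = a_i*q_{i-1} + q_{i-2} with p_{-2}=0, p_{-1}=1, q_{-2}=1, q_{-1}=0:
  i=0: a_0=2, p_0 = 2*1 + 0 = 2, q_0 = 2*0 + 1 = 1.
  i=1: a_1=1, p_1 = 1*2 + 1 = 3, q_1 = 1*1 + 0 = 1.
  i=2: a_2=1, p_2 = 1*3 + 2 = 5, q_2 = 1*1 + 1 = 2.
  i=3: a_3=4, p_3 = 4*5 + 3 = 23, q_3 = 4*2 + 1 = 9.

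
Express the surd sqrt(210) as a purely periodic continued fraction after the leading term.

Write x_i = (sqrt(210) + m_i)/d_i with (m_0, d_0) = (0, 1). a_0 = floor(sqrt(210)) = 14, since 14^2 = 196 <= 210 < 225 = 15^2.
Iterate m_{i+1} = d_i*a_i - m_i, d_{i+1} = (210 - m_{i+1}^2)/d_i, a_{i+1} = floor((a_0 + m_{i+1})/d_{i+1}):
  m_1 = 1*14 - 0 = 14, d_1 = (210 - 14^2)/1 = 14/1 = 14, a_1 = floor((14 + 14)/14) = 2.
  m_2 = 14*2 - 14 = 14, d_2 = (210 - 14^2)/14 = 14/14 = 1, a_2 = floor((14 + 14)/1) = 28.
  m_3 = 1*28 - 14 = 14, d_3 = (210 - 14^2)/1 = 14/1 = 14: (m_3, d_3) = (m_1, d_1) = (14, 14), so from here the quotients repeat a_1, a_2; the period length is 2.
Hence the expansion of sqrt(210) is a_0 = 14 followed by the repeating block 2, 28 (period 2).

[14; (2, 28)]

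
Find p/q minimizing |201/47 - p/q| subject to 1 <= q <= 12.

Expand x = 201/47 as a continued fraction with the Euclidean algorithm:
  201 = 4*47 + 13, so a_0 = 4.
  47 = 3*13 + 8, so a_1 = 3.
  13 = 1*8 + 5, so a_2 = 1.
  8 = 1*5 + 3, so a_3 = 1.
  5 = 1*3 + 2, so a_4 = 1.
  3 = 1*2 + 1, so a_5 = 1.
  2 = 2*1 + 0, so a_6 = 2.
so x = [4; 3, 1, 1, 1, 1, 2].
Convergents (p_i = a_i*p_{i-1} + p_{i-2}, q_i = a_i*q_{i-1} + q_{i-2} with p_{-2}=0, p_{-1}=1, q_{-2}=1, q_{-1}=0), until the denominator exceeds 12:
  i=0: a_0=4, p_0 = 4*1 + 0 = 4, q_0 = 4*0 + 1 = 1.
  i=1: a_1=3, p_1 = 3*4 + 1 = 13, q_1 = 3*1 + 0 = 3.
  i=2: a_2=1, p_2 = 1*13 + 4 = 17, q_2 = 1*3 + 1 = 4.
  i=3: a_3=1, p_3 = 1*17 + 13 = 30, q_3 = 1*4 + 3 = 7.
  i=4: a_4=1, p_4 = 1*30 + 17 = 47, q_4 = 1*7 + 4 = 11.
  i=5: a_5=1, p_5 = 1*47 + 30 = 77, q_5 = 1*11 + 7 = 18.
q_5 = 18 > 12, so the last convergent with denominator <= 12 is p_4/q_4 = 47/11.
The closest fraction with denominator <= 12 is either p_4/q_4 or the intermediate fraction (k*p_4 + p_3)/(k*q_4 + q_3) with the largest k >= 1 whose denominator stays <= 12; these approach x as k grows, and every other convergent or intermediate fraction in range is farther away.
Largest k: floor((12 - q_3)/q_4) = floor((12 - 7)/11) = 0.
Since k = 0, no intermediate fraction beyond p_4/q_4 has denominator <= 12, so the convergent 47/11 is the closest (its error is |201*11 - 47*47|/(47*11) = 2/517).

47/11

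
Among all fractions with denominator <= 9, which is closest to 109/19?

23/4

Expand x = 109/19 as a continued fraction with the Euclidean algorithm:
  109 = 5*19 + 14, so a_0 = 5.
  19 = 1*14 + 5, so a_1 = 1.
  14 = 2*5 + 4, so a_2 = 2.
  5 = 1*4 + 1, so a_3 = 1.
  4 = 4*1 + 0, so a_4 = 4.
so x = [5; 1, 2, 1, 4].
Convergents (p_i = a_i*p_{i-1} + p_{i-2}, q_i = a_i*q_{i-1} + q_{i-2} with p_{-2}=0, p_{-1}=1, q_{-2}=1, q_{-1}=0), until the denominator exceeds 9:
  i=0: a_0=5, p_0 = 5*1 + 0 = 5, q_0 = 5*0 + 1 = 1.
  i=1: a_1=1, p_1 = 1*5 + 1 = 6, q_1 = 1*1 + 0 = 1.
  i=2: a_2=2, p_2 = 2*6 + 5 = 17, q_2 = 2*1 + 1 = 3.
  i=3: a_3=1, p_3 = 1*17 + 6 = 23, q_3 = 1*3 + 1 = 4.
  i=4: a_4=4, p_4 = 4*23 + 17 = 109, q_4 = 4*4 + 3 = 19.
q_4 = 19 > 9, so the last convergent with denominator <= 9 is p_3/q_3 = 23/4.
The closest fraction with denominator <= 9 is either p_3/q_3 or the intermediate fraction (k*p_3 + p_2)/(k*q_3 + q_2) with the largest k >= 1 whose denominator stays <= 9; these approach x as k grows, and every other convergent or intermediate fraction in range is farther away.
Largest k: floor((9 - q_2)/q_3) = floor((9 - 3)/4) = 1.
That gives (1*23 + 17)/(1*4 + 3) = 40/7.
Compare the errors: |x - 23/4| = |109*4 - 23*19|/(19*4) = 1/76, and |x - 40/7| = |109*7 - 40*19|/(19*7) = 3/133.
Cross-multiplying, 1*133 = 133 < 228 = 3*76, so 1/76 is smaller: the convergent 23/4 is closer to x than 40/7.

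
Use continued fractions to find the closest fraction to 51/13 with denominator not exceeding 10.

Expand x = 51/13 as a continued fraction with the Euclidean algorithm:
  51 = 3*13 + 12, so a_0 = 3.
  13 = 1*12 + 1, so a_1 = 1.
  12 = 12*1 + 0, so a_2 = 12.
so x = [3; 1, 12].
Convergents (p_i = a_i*p_{i-1} + p_{i-2}, q_i = a_i*q_{i-1} + q_{i-2} with p_{-2}=0, p_{-1}=1, q_{-2}=1, q_{-1}=0), until the denominator exceeds 10:
  i=0: a_0=3, p_0 = 3*1 + 0 = 3, q_0 = 3*0 + 1 = 1.
  i=1: a_1=1, p_1 = 1*3 + 1 = 4, q_1 = 1*1 + 0 = 1.
  i=2: a_2=12, p_2 = 12*4 + 3 = 51, q_2 = 12*1 + 1 = 13.
q_2 = 13 > 10, so the last convergent with denominator <= 10 is p_1/q_1 = 4/1.
The closest fraction with denominator <= 10 is either p_1/q_1 or the intermediate fraction (k*p_1 + p_0)/(k*q_1 + q_0) with the largest k >= 1 whose denominator stays <= 10; these approach x as k grows, and every other convergent or intermediate fraction in range is farther away.
Largest k: floor((10 - q_0)/q_1) = floor((10 - 1)/1) = 9.
That gives (9*4 + 3)/(9*1 + 1) = 39/10.
Compare the errors: |x - 4/1| = |51*1 - 4*13|/(13*1) = 1/13, and |x - 39/10| = |51*10 - 39*13|/(13*10) = 3/130.
Cross-multiplying, 3*13 = 39 < 130 = 1*130, so 3/130 is smaller: the intermediate fraction 39/10 is closer to x than 4/1.

39/10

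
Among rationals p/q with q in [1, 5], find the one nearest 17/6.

14/5

Expand x = 17/6 as a continued fraction with the Euclidean algorithm:
  17 = 2*6 + 5, so a_0 = 2.
  6 = 1*5 + 1, so a_1 = 1.
  5 = 5*1 + 0, so a_2 = 5.
so x = [2; 1, 5].
Convergents (p_i = a_i*p_{i-1} + p_{i-2}, q_i = a_i*q_{i-1} + q_{i-2} with p_{-2}=0, p_{-1}=1, q_{-2}=1, q_{-1}=0), until the denominator exceeds 5:
  i=0: a_0=2, p_0 = 2*1 + 0 = 2, q_0 = 2*0 + 1 = 1.
  i=1: a_1=1, p_1 = 1*2 + 1 = 3, q_1 = 1*1 + 0 = 1.
  i=2: a_2=5, p_2 = 5*3 + 2 = 17, q_2 = 5*1 + 1 = 6.
q_2 = 6 > 5, so the last convergent with denominator <= 5 is p_1/q_1 = 3/1.
The closest fraction with denominator <= 5 is either p_1/q_1 or the intermediate fraction (k*p_1 + p_0)/(k*q_1 + q_0) with the largest k >= 1 whose denominator stays <= 5; these approach x as k grows, and every other convergent or intermediate fraction in range is farther away.
Largest k: floor((5 - q_0)/q_1) = floor((5 - 1)/1) = 4.
That gives (4*3 + 2)/(4*1 + 1) = 14/5.
Compare the errors: |x - 3/1| = |17*1 - 3*6|/(6*1) = 1/6, and |x - 14/5| = |17*5 - 14*6|/(6*5) = 1/30.
Cross-multiplying, 1*6 = 6 < 30 = 1*30, so 1/30 is smaller: the intermediate fraction 14/5 is closer to x than 3/1.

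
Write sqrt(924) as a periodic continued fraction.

[30; (2, 1, 1, 14, 1, 1, 2, 60)]

Write x_i = (sqrt(924) + m_i)/d_i with (m_0, d_0) = (0, 1). a_0 = floor(sqrt(924)) = 30, since 30^2 = 900 <= 924 < 961 = 31^2.
Iterate m_{i+1} = d_i*a_i - m_i, d_{i+1} = (924 - m_{i+1}^2)/d_i, a_{i+1} = floor((a_0 + m_{i+1})/d_{i+1}):
  m_1 = 1*30 - 0 = 30, d_1 = (924 - 30^2)/1 = 24/1 = 24, a_1 = floor((30 + 30)/24) = 2.
  m_2 = 24*2 - 30 = 18, d_2 = (924 - 18^2)/24 = 600/24 = 25, a_2 = floor((30 + 18)/25) = 1.
  m_3 = 25*1 - 18 = 7, d_3 = (924 - 7^2)/25 = 875/25 = 35, a_3 = floor((30 + 7)/35) = 1.
  m_4 = 35*1 - 7 = 28, d_4 = (924 - 28^2)/35 = 140/35 = 4, a_4 = floor((30 + 28)/4) = 14.
  m_5 = 4*14 - 28 = 28, d_5 = (924 - 28^2)/4 = 140/4 = 35, a_5 = floor((30 + 28)/35) = 1.
  m_6 = 35*1 - 28 = 7, d_6 = (924 - 7^2)/35 = 875/35 = 25, a_6 = floor((30 + 7)/25) = 1.
  m_7 = 25*1 - 7 = 18, d_7 = (924 - 18^2)/25 = 600/25 = 24, a_7 = floor((30 + 18)/24) = 2.
  m_8 = 24*2 - 18 = 30, d_8 = (924 - 30^2)/24 = 24/24 = 1, a_8 = floor((30 + 30)/1) = 60.
  m_9 = 1*60 - 30 = 30, d_9 = (924 - 30^2)/1 = 24/1 = 24: (m_9, d_9) = (m_1, d_1) = (30, 24), so from here the quotients repeat a_1, ..., a_8; the period length is 8.
Hence the expansion of sqrt(924) is a_0 = 30 followed by the repeating block 2, 1, 1, 14, 1, 1, 2, 60 (period 8).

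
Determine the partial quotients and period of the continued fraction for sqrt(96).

Write x_i = (sqrt(96) + m_i)/d_i with (m_0, d_0) = (0, 1). a_0 = floor(sqrt(96)) = 9, since 9^2 = 81 <= 96 < 100 = 10^2.
Iterate m_{i+1} = d_i*a_i - m_i, d_{i+1} = (96 - m_{i+1}^2)/d_i, a_{i+1} = floor((a_0 + m_{i+1})/d_{i+1}):
  m_1 = 1*9 - 0 = 9, d_1 = (96 - 9^2)/1 = 15/1 = 15, a_1 = floor((9 + 9)/15) = 1.
  m_2 = 15*1 - 9 = 6, d_2 = (96 - 6^2)/15 = 60/15 = 4, a_2 = floor((9 + 6)/4) = 3.
  m_3 = 4*3 - 6 = 6, d_3 = (96 - 6^2)/4 = 60/4 = 15, a_3 = floor((9 + 6)/15) = 1.
  m_4 = 15*1 - 6 = 9, d_4 = (96 - 9^2)/15 = 15/15 = 1, a_4 = floor((9 + 9)/1) = 18.
  m_5 = 1*18 - 9 = 9, d_5 = (96 - 9^2)/1 = 15/1 = 15: (m_5, d_5) = (m_1, d_1) = (9, 15), so from here the quotients repeat a_1, ..., a_4; the period length is 4.
Hence the expansion of sqrt(96) is a_0 = 9 followed by the repeating block 1, 3, 1, 18 (period 4).

[9; (1, 3, 1, 18)]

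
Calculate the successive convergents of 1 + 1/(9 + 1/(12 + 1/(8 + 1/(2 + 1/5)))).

1/1, 10/9, 121/109, 978/881, 2077/1871, 11363/10236

Using the convergent recurrence p_i = a_i*p_{i-1} + p_{i-2}, q_i = a_i*q_{i-1} + q_{i-2} with p_{-2}=0, p_{-1}=1, q_{-2}=1, q_{-1}=0:
  i=0: a_0=1, p_0 = 1*1 + 0 = 1, q_0 = 1*0 + 1 = 1.
  i=1: a_1=9, p_1 = 9*1 + 1 = 10, q_1 = 9*1 + 0 = 9.
  i=2: a_2=12, p_2 = 12*10 + 1 = 121, q_2 = 12*9 + 1 = 109.
  i=3: a_3=8, p_3 = 8*121 + 10 = 978, q_3 = 8*109 + 9 = 881.
  i=4: a_4=2, p_4 = 2*978 + 121 = 2077, q_4 = 2*881 + 109 = 1871.
  i=5: a_5=5, p_5 = 5*2077 + 978 = 11363, q_5 = 5*1871 + 881 = 10236.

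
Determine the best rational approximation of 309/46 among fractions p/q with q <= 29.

168/25

Expand x = 309/46 as a continued fraction with the Euclidean algorithm:
  309 = 6*46 + 33, so a_0 = 6.
  46 = 1*33 + 13, so a_1 = 1.
  33 = 2*13 + 7, so a_2 = 2.
  13 = 1*7 + 6, so a_3 = 1.
  7 = 1*6 + 1, so a_4 = 1.
  6 = 6*1 + 0, so a_5 = 6.
so x = [6; 1, 2, 1, 1, 6].
Convergents (p_i = a_i*p_{i-1} + p_{i-2}, q_i = a_i*q_{i-1} + q_{i-2} with p_{-2}=0, p_{-1}=1, q_{-2}=1, q_{-1}=0), until the denominator exceeds 29:
  i=0: a_0=6, p_0 = 6*1 + 0 = 6, q_0 = 6*0 + 1 = 1.
  i=1: a_1=1, p_1 = 1*6 + 1 = 7, q_1 = 1*1 + 0 = 1.
  i=2: a_2=2, p_2 = 2*7 + 6 = 20, q_2 = 2*1 + 1 = 3.
  i=3: a_3=1, p_3 = 1*20 + 7 = 27, q_3 = 1*3 + 1 = 4.
  i=4: a_4=1, p_4 = 1*27 + 20 = 47, q_4 = 1*4 + 3 = 7.
  i=5: a_5=6, p_5 = 6*47 + 27 = 309, q_5 = 6*7 + 4 = 46.
q_5 = 46 > 29, so the last convergent with denominator <= 29 is p_4/q_4 = 47/7.
The closest fraction with denominator <= 29 is either p_4/q_4 or the intermediate fraction (k*p_4 + p_3)/(k*q_4 + q_3) with the largest k >= 1 whose denominator stays <= 29; these approach x as k grows, and every other convergent or intermediate fraction in range is farther away.
Largest k: floor((29 - q_3)/q_4) = floor((29 - 4)/7) = 3.
That gives (3*47 + 27)/(3*7 + 4) = 168/25.
Compare the errors: |x - 47/7| = |309*7 - 47*46|/(46*7) = 1/322, and |x - 168/25| = |309*25 - 168*46|/(46*25) = 3/1150.
Cross-multiplying, 3*322 = 966 < 1150 = 1*1150, so 3/1150 is smaller: the intermediate fraction 168/25 is closer to x than 47/7.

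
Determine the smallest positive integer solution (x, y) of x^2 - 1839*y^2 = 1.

First expand sqrt(1839) as a continued fraction. With x_i = (sqrt(1839) + m_i)/d_i and (m_0, d_0) = (0, 1): a_0 = floor(sqrt(1839)) = 42, since 42^2 = 1764 <= 1839 < 1849 = 43^2.
Iterate m_{i+1} = d_i*a_i - m_i, d_{i+1} = (1839 - m_{i+1}^2)/d_i, a_{i+1} = floor((a_0 + m_{i+1})/d_{i+1}):
  m_1 = 1*42 - 0 = 42, d_1 = (1839 - 42^2)/1 = 75/1 = 75, a_1 = floor((42 + 42)/75) = 1.
  m_2 = 75*1 - 42 = 33, d_2 = (1839 - 33^2)/75 = 750/75 = 10, a_2 = floor((42 + 33)/10) = 7.
  m_3 = 10*7 - 33 = 37, d_3 = (1839 - 37^2)/10 = 470/10 = 47, a_3 = floor((42 + 37)/47) = 1.
  m_4 = 47*1 - 37 = 10, d_4 = (1839 - 10^2)/47 = 1739/47 = 37, a_4 = floor((42 + 10)/37) = 1.
  m_5 = 37*1 - 10 = 27, d_5 = (1839 - 27^2)/37 = 1110/37 = 30, a_5 = floor((42 + 27)/30) = 2.
  m_6 = 30*2 - 27 = 33, d_6 = (1839 - 33^2)/30 = 750/30 = 25, a_6 = floor((42 + 33)/25) = 3.
  m_7 = 25*3 - 33 = 42, d_7 = (1839 - 42^2)/25 = 75/25 = 3, a_7 = floor((42 + 42)/3) = 28.
  m_8 = 3*28 - 42 = 42, d_8 = (1839 - 42^2)/3 = 75/3 = 25, a_8 = floor((42 + 42)/25) = 3.
  m_9 = 25*3 - 42 = 33, d_9 = (1839 - 33^2)/25 = 750/25 = 30, a_9 = floor((42 + 33)/30) = 2.
  m_10 = 30*2 - 33 = 27, d_10 = (1839 - 27^2)/30 = 1110/30 = 37, a_10 = floor((42 + 27)/37) = 1.
  m_11 = 37*1 - 27 = 10, d_11 = (1839 - 10^2)/37 = 1739/37 = 47, a_11 = floor((42 + 10)/47) = 1.
  m_12 = 47*1 - 10 = 37, d_12 = (1839 - 37^2)/47 = 470/47 = 10, a_12 = floor((42 + 37)/10) = 7.
  m_13 = 10*7 - 37 = 33, d_13 = (1839 - 33^2)/10 = 750/10 = 75, a_13 = floor((42 + 33)/75) = 1.
  m_14 = 75*1 - 33 = 42, d_14 = (1839 - 42^2)/75 = 75/75 = 1, a_14 = floor((42 + 42)/1) = 84.
  m_15 = 1*84 - 42 = 42, d_15 = (1839 - 42^2)/1 = 75/1 = 75: (m_15, d_15) = (m_1, d_1) = (42, 75), so from here the quotients repeat a_1, ..., a_14; the period length is 14.
So sqrt(1839) = [42; (1, 7, 1, 1, 2, 3, 28, 3, 2, 1, 1, 7, 1, 84)] with period length k = 14.
k is even, so the fundamental solution of x^2 - 1839y^2 = 1 is (p_{k-1}, q_{k-1}) = (p_13, q_13); compute convergents through index 13.
Convergents (p_i = a_i*p_{i-1} + p_{i-2}, q_i = a_i*q_{i-1} + q_{i-2} with p_{-2}=0, p_{-1}=1, q_{-2}=1, q_{-1}=0):
  i=0: a_0=42, p_0 = 42*1 + 0 = 42, q_0 = 42*0 + 1 = 1.
  i=1: a_1=1, p_1 = 1*42 + 1 = 43, q_1 = 1*1 + 0 = 1.
  i=2: a_2=7, p_2 = 7*43 + 42 = 343, q_2 = 7*1 + 1 = 8.
  i=3: a_3=1, p_3 = 1*343 + 43 = 386, q_3 = 1*8 + 1 = 9.
  i=4: a_4=1, p_4 = 1*386 + 343 = 729, q_4 = 1*9 + 8 = 17.
  i=5: a_5=2, p_5 = 2*729 + 386 = 1844, q_5 = 2*17 + 9 = 43.
  i=6: a_6=3, p_6 = 3*1844 + 729 = 6261, q_6 = 3*43 + 17 = 146.
  i=7: a_7=28, p_7 = 28*6261 + 1844 = 177152, q_7 = 28*146 + 43 = 4131.
  i=8: a_8=3, p_8 = 3*177152 + 6261 = 537717, q_8 = 3*4131 + 146 = 12539.
  i=9: a_9=2, p_9 = 2*537717 + 177152 = 1252586, q_9 = 2*12539 + 4131 = 29209.
  i=10: a_10=1, p_10 = 1*1252586 + 537717 = 1790303, q_10 = 1*29209 + 12539 = 41748.
  i=11: a_11=1, p_11 = 1*1790303 + 1252586 = 3042889, q_11 = 1*41748 + 29209 = 70957.
  i=12: a_12=7, p_12 = 7*3042889 + 1790303 = 23090526, q_12 = 7*70957 + 41748 = 538447.
  i=13: a_13=1, p_13 = 1*23090526 + 3042889 = 26133415, q_13 = 1*538447 + 70957 = 609404.
Check: 26133415^2 - 1839*609404^2 = 682955379562225 - 682955379562224 = 1, so (x, y) = (26133415, 609404) solves the equation, and by the theorem it is the least positive solution.

(x, y) = (26133415, 609404)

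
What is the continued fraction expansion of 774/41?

Run the Euclidean algorithm on 774 and 41; the successive quotients are the partial quotients a_0, a_1, ... (each step inverts the fractional part left over by the previous one):
  774 = 18*41 + 36, so a_0 = 18.
  41 = 1*36 + 5, so a_1 = 1.
  36 = 7*5 + 1, so a_2 = 7.
  5 = 5*1 + 0, so a_3 = 5.
The remainder reaches 0 after 4 divisions, so the expansion has 4 partial quotients, read off in order.

[18; 1, 7, 5]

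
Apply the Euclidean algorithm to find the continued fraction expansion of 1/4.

Run the Euclidean algorithm on 1 and 4; the successive quotients are the partial quotients a_0, a_1, ... (each step inverts the fractional part left over by the previous one):
  1 = 0*4 + 1, so a_0 = 0.
  4 = 4*1 + 0, so a_1 = 4.
The remainder reaches 0 after 2 divisions, so the expansion has 2 partial quotients, read off in order.

[0; 4]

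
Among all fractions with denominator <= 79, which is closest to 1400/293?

Expand x = 1400/293 as a continued fraction with the Euclidean algorithm:
  1400 = 4*293 + 228, so a_0 = 4.
  293 = 1*228 + 65, so a_1 = 1.
  228 = 3*65 + 33, so a_2 = 3.
  65 = 1*33 + 32, so a_3 = 1.
  33 = 1*32 + 1, so a_4 = 1.
  32 = 32*1 + 0, so a_5 = 32.
so x = [4; 1, 3, 1, 1, 32].
Convergents (p_i = a_i*p_{i-1} + p_{i-2}, q_i = a_i*q_{i-1} + q_{i-2} with p_{-2}=0, p_{-1}=1, q_{-2}=1, q_{-1}=0), until the denominator exceeds 79:
  i=0: a_0=4, p_0 = 4*1 + 0 = 4, q_0 = 4*0 + 1 = 1.
  i=1: a_1=1, p_1 = 1*4 + 1 = 5, q_1 = 1*1 + 0 = 1.
  i=2: a_2=3, p_2 = 3*5 + 4 = 19, q_2 = 3*1 + 1 = 4.
  i=3: a_3=1, p_3 = 1*19 + 5 = 24, q_3 = 1*4 + 1 = 5.
  i=4: a_4=1, p_4 = 1*24 + 19 = 43, q_4 = 1*5 + 4 = 9.
  i=5: a_5=32, p_5 = 32*43 + 24 = 1400, q_5 = 32*9 + 5 = 293.
q_5 = 293 > 79, so the last convergent with denominator <= 79 is p_4/q_4 = 43/9.
The closest fraction with denominator <= 79 is either p_4/q_4 or the intermediate fraction (k*p_4 + p_3)/(k*q_4 + q_3) with the largest k >= 1 whose denominator stays <= 79; these approach x as k grows, and every other convergent or intermediate fraction in range is farther away.
Largest k: floor((79 - q_3)/q_4) = floor((79 - 5)/9) = 8.
That gives (8*43 + 24)/(8*9 + 5) = 368/77.
Compare the errors: |x - 43/9| = |1400*9 - 43*293|/(293*9) = 1/2637, and |x - 368/77| = |1400*77 - 368*293|/(293*77) = 24/22561.
Cross-multiplying, 1*22561 = 22561 < 63288 = 24*2637, so 1/2637 is smaller: the convergent 43/9 is closer to x than 368/77.

43/9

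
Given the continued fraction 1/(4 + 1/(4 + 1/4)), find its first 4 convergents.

Using the convergent recurrence p_i = a_i*p_{i-1} + p_{i-2}, q_i = a_i*q_{i-1} + q_{i-2} with p_{-2}=0, p_{-1}=1, q_{-2}=1, q_{-1}=0:
  i=0: a_0=0, p_0 = 0*1 + 0 = 0, q_0 = 0*0 + 1 = 1.
  i=1: a_1=4, p_1 = 4*0 + 1 = 1, q_1 = 4*1 + 0 = 4.
  i=2: a_2=4, p_2 = 4*1 + 0 = 4, q_2 = 4*4 + 1 = 17.
  i=3: a_3=4, p_3 = 4*4 + 1 = 17, q_3 = 4*17 + 4 = 72.

0/1, 1/4, 4/17, 17/72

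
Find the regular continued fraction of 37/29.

Run the Euclidean algorithm on 37 and 29; the successive quotients are the partial quotients a_0, a_1, ... (each step inverts the fractional part left over by the previous one):
  37 = 1*29 + 8, so a_0 = 1.
  29 = 3*8 + 5, so a_1 = 3.
  8 = 1*5 + 3, so a_2 = 1.
  5 = 1*3 + 2, so a_3 = 1.
  3 = 1*2 + 1, so a_4 = 1.
  2 = 2*1 + 0, so a_5 = 2.
The remainder reaches 0 after 6 divisions, so the expansion has 6 partial quotients, read off in order.

[1; 3, 1, 1, 1, 2]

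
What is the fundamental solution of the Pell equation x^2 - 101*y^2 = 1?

First expand sqrt(101) as a continued fraction. With x_i = (sqrt(101) + m_i)/d_i and (m_0, d_0) = (0, 1): a_0 = floor(sqrt(101)) = 10, since 10^2 = 100 <= 101 < 121 = 11^2.
Iterate m_{i+1} = d_i*a_i - m_i, d_{i+1} = (101 - m_{i+1}^2)/d_i, a_{i+1} = floor((a_0 + m_{i+1})/d_{i+1}):
  m_1 = 1*10 - 0 = 10, d_1 = (101 - 10^2)/1 = 1/1 = 1, a_1 = floor((10 + 10)/1) = 20.
  m_2 = 1*20 - 10 = 10, d_2 = (101 - 10^2)/1 = 1/1 = 1: (m_2, d_2) = (m_1, d_1) = (10, 1), so from here the quotient a_1 repeats; the period length is 1.
So sqrt(101) = [10; (20)] with period length k = 1.
k is odd, so (p_{k-1}, q_{k-1}) only solves x^2 - 101y^2 = -1 and the fundamental solution of x^2 - 101y^2 = 1 is (p_{2k-1}, q_{2k-1}) = (p_1, q_1); compute convergents through index 1, running through the period twice.
Convergents (p_i = a_i*p_{i-1} + p_{i-2}, q_i = a_i*q_{i-1} + q_{i-2} with p_{-2}=0, p_{-1}=1, q_{-2}=1, q_{-1}=0):
  i=0: a_0=10, p_0 = 10*1 + 0 = 10, q_0 = 10*0 + 1 = 1.
  i=1: a_1=20, p_1 = 20*10 + 1 = 201, q_1 = 20*1 + 0 = 20.
Indeed p_0^2 - 101*q_0^2 = 100 - 101 = -1, not +1.
Check: 201^2 - 101*20^2 = 40401 - 40400 = 1, so (x, y) = (201, 20) solves the equation, and by the theorem it is the least positive solution.

(x, y) = (201, 20)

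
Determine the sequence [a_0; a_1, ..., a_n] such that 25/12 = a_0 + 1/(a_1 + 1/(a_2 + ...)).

Run the Euclidean algorithm on 25 and 12; the successive quotients are the partial quotients a_0, a_1, ... (each step inverts the fractional part left over by the previous one):
  25 = 2*12 + 1, so a_0 = 2.
  12 = 12*1 + 0, so a_1 = 12.
The remainder reaches 0 after 2 divisions, so the expansion has 2 partial quotients, read off in order.

[2; 12]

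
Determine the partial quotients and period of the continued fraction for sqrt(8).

[2; (1, 4)]

Write x_i = (sqrt(8) + m_i)/d_i with (m_0, d_0) = (0, 1). a_0 = floor(sqrt(8)) = 2, since 2^2 = 4 <= 8 < 9 = 3^2.
Iterate m_{i+1} = d_i*a_i - m_i, d_{i+1} = (8 - m_{i+1}^2)/d_i, a_{i+1} = floor((a_0 + m_{i+1})/d_{i+1}):
  m_1 = 1*2 - 0 = 2, d_1 = (8 - 2^2)/1 = 4/1 = 4, a_1 = floor((2 + 2)/4) = 1.
  m_2 = 4*1 - 2 = 2, d_2 = (8 - 2^2)/4 = 4/4 = 1, a_2 = floor((2 + 2)/1) = 4.
  m_3 = 1*4 - 2 = 2, d_3 = (8 - 2^2)/1 = 4/1 = 4: (m_3, d_3) = (m_1, d_1) = (2, 4), so from here the quotients repeat a_1, a_2; the period length is 2.
Hence the expansion of sqrt(8) is a_0 = 2 followed by the repeating block 1, 4 (period 2).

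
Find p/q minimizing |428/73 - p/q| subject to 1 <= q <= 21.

88/15

Expand x = 428/73 as a continued fraction with the Euclidean algorithm:
  428 = 5*73 + 63, so a_0 = 5.
  73 = 1*63 + 10, so a_1 = 1.
  63 = 6*10 + 3, so a_2 = 6.
  10 = 3*3 + 1, so a_3 = 3.
  3 = 3*1 + 0, so a_4 = 3.
so x = [5; 1, 6, 3, 3].
Convergents (p_i = a_i*p_{i-1} + p_{i-2}, q_i = a_i*q_{i-1} + q_{i-2} with p_{-2}=0, p_{-1}=1, q_{-2}=1, q_{-1}=0), until the denominator exceeds 21:
  i=0: a_0=5, p_0 = 5*1 + 0 = 5, q_0 = 5*0 + 1 = 1.
  i=1: a_1=1, p_1 = 1*5 + 1 = 6, q_1 = 1*1 + 0 = 1.
  i=2: a_2=6, p_2 = 6*6 + 5 = 41, q_2 = 6*1 + 1 = 7.
  i=3: a_3=3, p_3 = 3*41 + 6 = 129, q_3 = 3*7 + 1 = 22.
q_3 = 22 > 21, so the last convergent with denominator <= 21 is p_2/q_2 = 41/7.
The closest fraction with denominator <= 21 is either p_2/q_2 or the intermediate fraction (k*p_2 + p_1)/(k*q_2 + q_1) with the largest k >= 1 whose denominator stays <= 21; these approach x as k grows, and every other convergent or intermediate fraction in range is farther away.
Largest k: floor((21 - q_1)/q_2) = floor((21 - 1)/7) = 2.
That gives (2*41 + 6)/(2*7 + 1) = 88/15.
Compare the errors: |x - 41/7| = |428*7 - 41*73|/(73*7) = 3/511, and |x - 88/15| = |428*15 - 88*73|/(73*15) = 4/1095.
Cross-multiplying, 4*511 = 2044 < 3285 = 3*1095, so 4/1095 is smaller: the intermediate fraction 88/15 is closer to x than 41/7.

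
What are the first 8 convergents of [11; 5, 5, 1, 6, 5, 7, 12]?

11/1, 56/5, 291/26, 347/31, 2373/212, 12212/1091, 87857/7849, 1066496/95279

Using the convergent recurrence p_i = a_i*p_{i-1} + p_{i-2}, q_i = a_i*q_{i-1} + q_{i-2} with p_{-2}=0, p_{-1}=1, q_{-2}=1, q_{-1}=0:
  i=0: a_0=11, p_0 = 11*1 + 0 = 11, q_0 = 11*0 + 1 = 1.
  i=1: a_1=5, p_1 = 5*11 + 1 = 56, q_1 = 5*1 + 0 = 5.
  i=2: a_2=5, p_2 = 5*56 + 11 = 291, q_2 = 5*5 + 1 = 26.
  i=3: a_3=1, p_3 = 1*291 + 56 = 347, q_3 = 1*26 + 5 = 31.
  i=4: a_4=6, p_4 = 6*347 + 291 = 2373, q_4 = 6*31 + 26 = 212.
  i=5: a_5=5, p_5 = 5*2373 + 347 = 12212, q_5 = 5*212 + 31 = 1091.
  i=6: a_6=7, p_6 = 7*12212 + 2373 = 87857, q_6 = 7*1091 + 212 = 7849.
  i=7: a_7=12, p_7 = 12*87857 + 12212 = 1066496, q_7 = 12*7849 + 1091 = 95279.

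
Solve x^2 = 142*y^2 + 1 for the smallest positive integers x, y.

First expand sqrt(142) as a continued fraction. With x_i = (sqrt(142) + m_i)/d_i and (m_0, d_0) = (0, 1): a_0 = floor(sqrt(142)) = 11, since 11^2 = 121 <= 142 < 144 = 12^2.
Iterate m_{i+1} = d_i*a_i - m_i, d_{i+1} = (142 - m_{i+1}^2)/d_i, a_{i+1} = floor((a_0 + m_{i+1})/d_{i+1}):
  m_1 = 1*11 - 0 = 11, d_1 = (142 - 11^2)/1 = 21/1 = 21, a_1 = floor((11 + 11)/21) = 1.
  m_2 = 21*1 - 11 = 10, d_2 = (142 - 10^2)/21 = 42/21 = 2, a_2 = floor((11 + 10)/2) = 10.
  m_3 = 2*10 - 10 = 10, d_3 = (142 - 10^2)/2 = 42/2 = 21, a_3 = floor((11 + 10)/21) = 1.
  m_4 = 21*1 - 10 = 11, d_4 = (142 - 11^2)/21 = 21/21 = 1, a_4 = floor((11 + 11)/1) = 22.
  m_5 = 1*22 - 11 = 11, d_5 = (142 - 11^2)/1 = 21/1 = 21: (m_5, d_5) = (m_1, d_1) = (11, 21), so from here the quotients repeat a_1, ..., a_4; the period length is 4.
So sqrt(142) = [11; (1, 10, 1, 22)] with period length k = 4.
k is even, so the fundamental solution of x^2 - 142y^2 = 1 is (p_{k-1}, q_{k-1}) = (p_3, q_3); compute convergents through index 3.
Convergents (p_i = a_i*p_{i-1} + p_{i-2}, q_i = a_i*q_{i-1} + q_{i-2} with p_{-2}=0, p_{-1}=1, q_{-2}=1, q_{-1}=0):
  i=0: a_0=11, p_0 = 11*1 + 0 = 11, q_0 = 11*0 + 1 = 1.
  i=1: a_1=1, p_1 = 1*11 + 1 = 12, q_1 = 1*1 + 0 = 1.
  i=2: a_2=10, p_2 = 10*12 + 11 = 131, q_2 = 10*1 + 1 = 11.
  i=3: a_3=1, p_3 = 1*131 + 12 = 143, q_3 = 1*11 + 1 = 12.
Check: 143^2 - 142*12^2 = 20449 - 20448 = 1, so (x, y) = (143, 12) solves the equation, and by the theorem it is the least positive solution.

(x, y) = (143, 12)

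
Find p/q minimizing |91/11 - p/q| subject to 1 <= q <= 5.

33/4

Expand x = 91/11 as a continued fraction with the Euclidean algorithm:
  91 = 8*11 + 3, so a_0 = 8.
  11 = 3*3 + 2, so a_1 = 3.
  3 = 1*2 + 1, so a_2 = 1.
  2 = 2*1 + 0, so a_3 = 2.
so x = [8; 3, 1, 2].
Convergents (p_i = a_i*p_{i-1} + p_{i-2}, q_i = a_i*q_{i-1} + q_{i-2} with p_{-2}=0, p_{-1}=1, q_{-2}=1, q_{-1}=0), until the denominator exceeds 5:
  i=0: a_0=8, p_0 = 8*1 + 0 = 8, q_0 = 8*0 + 1 = 1.
  i=1: a_1=3, p_1 = 3*8 + 1 = 25, q_1 = 3*1 + 0 = 3.
  i=2: a_2=1, p_2 = 1*25 + 8 = 33, q_2 = 1*3 + 1 = 4.
  i=3: a_3=2, p_3 = 2*33 + 25 = 91, q_3 = 2*4 + 3 = 11.
q_3 = 11 > 5, so the last convergent with denominator <= 5 is p_2/q_2 = 33/4.
The closest fraction with denominator <= 5 is either p_2/q_2 or the intermediate fraction (k*p_2 + p_1)/(k*q_2 + q_1) with the largest k >= 1 whose denominator stays <= 5; these approach x as k grows, and every other convergent or intermediate fraction in range is farther away.
Largest k: floor((5 - q_1)/q_2) = floor((5 - 3)/4) = 0.
Since k = 0, no intermediate fraction beyond p_2/q_2 has denominator <= 5, so the convergent 33/4 is the closest (its error is |91*4 - 33*11|/(11*4) = 1/44).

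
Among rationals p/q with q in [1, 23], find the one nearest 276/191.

13/9

Expand x = 276/191 as a continued fraction with the Euclidean algorithm:
  276 = 1*191 + 85, so a_0 = 1.
  191 = 2*85 + 21, so a_1 = 2.
  85 = 4*21 + 1, so a_2 = 4.
  21 = 21*1 + 0, so a_3 = 21.
so x = [1; 2, 4, 21].
Convergents (p_i = a_i*p_{i-1} + p_{i-2}, q_i = a_i*q_{i-1} + q_{i-2} with p_{-2}=0, p_{-1}=1, q_{-2}=1, q_{-1}=0), until the denominator exceeds 23:
  i=0: a_0=1, p_0 = 1*1 + 0 = 1, q_0 = 1*0 + 1 = 1.
  i=1: a_1=2, p_1 = 2*1 + 1 = 3, q_1 = 2*1 + 0 = 2.
  i=2: a_2=4, p_2 = 4*3 + 1 = 13, q_2 = 4*2 + 1 = 9.
  i=3: a_3=21, p_3 = 21*13 + 3 = 276, q_3 = 21*9 + 2 = 191.
q_3 = 191 > 23, so the last convergent with denominator <= 23 is p_2/q_2 = 13/9.
The closest fraction with denominator <= 23 is either p_2/q_2 or the intermediate fraction (k*p_2 + p_1)/(k*q_2 + q_1) with the largest k >= 1 whose denominator stays <= 23; these approach x as k grows, and every other convergent or intermediate fraction in range is farther away.
Largest k: floor((23 - q_1)/q_2) = floor((23 - 2)/9) = 2.
That gives (2*13 + 3)/(2*9 + 2) = 29/20.
Compare the errors: |x - 13/9| = |276*9 - 13*191|/(191*9) = 1/1719, and |x - 29/20| = |276*20 - 29*191|/(191*20) = 19/3820.
Cross-multiplying, 1*3820 = 3820 < 32661 = 19*1719, so 1/1719 is smaller: the convergent 13/9 is closer to x than 29/20.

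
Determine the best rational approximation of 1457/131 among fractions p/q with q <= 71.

456/41

Expand x = 1457/131 as a continued fraction with the Euclidean algorithm:
  1457 = 11*131 + 16, so a_0 = 11.
  131 = 8*16 + 3, so a_1 = 8.
  16 = 5*3 + 1, so a_2 = 5.
  3 = 3*1 + 0, so a_3 = 3.
so x = [11; 8, 5, 3].
Convergents (p_i = a_i*p_{i-1} + p_{i-2}, q_i = a_i*q_{i-1} + q_{i-2} with p_{-2}=0, p_{-1}=1, q_{-2}=1, q_{-1}=0), until the denominator exceeds 71:
  i=0: a_0=11, p_0 = 11*1 + 0 = 11, q_0 = 11*0 + 1 = 1.
  i=1: a_1=8, p_1 = 8*11 + 1 = 89, q_1 = 8*1 + 0 = 8.
  i=2: a_2=5, p_2 = 5*89 + 11 = 456, q_2 = 5*8 + 1 = 41.
  i=3: a_3=3, p_3 = 3*456 + 89 = 1457, q_3 = 3*41 + 8 = 131.
q_3 = 131 > 71, so the last convergent with denominator <= 71 is p_2/q_2 = 456/41.
The closest fraction with denominator <= 71 is either p_2/q_2 or the intermediate fraction (k*p_2 + p_1)/(k*q_2 + q_1) with the largest k >= 1 whose denominator stays <= 71; these approach x as k grows, and every other convergent or intermediate fraction in range is farther away.
Largest k: floor((71 - q_1)/q_2) = floor((71 - 8)/41) = 1.
That gives (1*456 + 89)/(1*41 + 8) = 545/49.
Compare the errors: |x - 456/41| = |1457*41 - 456*131|/(131*41) = 1/5371, and |x - 545/49| = |1457*49 - 545*131|/(131*49) = 2/6419.
Cross-multiplying, 1*6419 = 6419 < 10742 = 2*5371, so 1/5371 is smaller: the convergent 456/41 is closer to x than 545/49.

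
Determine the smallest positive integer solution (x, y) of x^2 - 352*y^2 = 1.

First expand sqrt(352) as a continued fraction. With x_i = (sqrt(352) + m_i)/d_i and (m_0, d_0) = (0, 1): a_0 = floor(sqrt(352)) = 18, since 18^2 = 324 <= 352 < 361 = 19^2.
Iterate m_{i+1} = d_i*a_i - m_i, d_{i+1} = (352 - m_{i+1}^2)/d_i, a_{i+1} = floor((a_0 + m_{i+1})/d_{i+1}):
  m_1 = 1*18 - 0 = 18, d_1 = (352 - 18^2)/1 = 28/1 = 28, a_1 = floor((18 + 18)/28) = 1.
  m_2 = 28*1 - 18 = 10, d_2 = (352 - 10^2)/28 = 252/28 = 9, a_2 = floor((18 + 10)/9) = 3.
  m_3 = 9*3 - 10 = 17, d_3 = (352 - 17^2)/9 = 63/9 = 7, a_3 = floor((18 + 17)/7) = 5.
  m_4 = 7*5 - 17 = 18, d_4 = (352 - 18^2)/7 = 28/7 = 4, a_4 = floor((18 + 18)/4) = 9.
  m_5 = 4*9 - 18 = 18, d_5 = (352 - 18^2)/4 = 28/4 = 7, a_5 = floor((18 + 18)/7) = 5.
  m_6 = 7*5 - 18 = 17, d_6 = (352 - 17^2)/7 = 63/7 = 9, a_6 = floor((18 + 17)/9) = 3.
  m_7 = 9*3 - 17 = 10, d_7 = (352 - 10^2)/9 = 252/9 = 28, a_7 = floor((18 + 10)/28) = 1.
  m_8 = 28*1 - 10 = 18, d_8 = (352 - 18^2)/28 = 28/28 = 1, a_8 = floor((18 + 18)/1) = 36.
  m_9 = 1*36 - 18 = 18, d_9 = (352 - 18^2)/1 = 28/1 = 28: (m_9, d_9) = (m_1, d_1) = (18, 28), so from here the quotients repeat a_1, ..., a_8; the period length is 8.
So sqrt(352) = [18; (1, 3, 5, 9, 5, 3, 1, 36)] with period length k = 8.
k is even, so the fundamental solution of x^2 - 352y^2 = 1 is (p_{k-1}, q_{k-1}) = (p_7, q_7); compute convergents through index 7.
Convergents (p_i = a_i*p_{i-1} + p_{i-2}, q_i = a_i*q_{i-1} + q_{i-2} with p_{-2}=0, p_{-1}=1, q_{-2}=1, q_{-1}=0):
  i=0: a_0=18, p_0 = 18*1 + 0 = 18, q_0 = 18*0 + 1 = 1.
  i=1: a_1=1, p_1 = 1*18 + 1 = 19, q_1 = 1*1 + 0 = 1.
  i=2: a_2=3, p_2 = 3*19 + 18 = 75, q_2 = 3*1 + 1 = 4.
  i=3: a_3=5, p_3 = 5*75 + 19 = 394, q_3 = 5*4 + 1 = 21.
  i=4: a_4=9, p_4 = 9*394 + 75 = 3621, q_4 = 9*21 + 4 = 193.
  i=5: a_5=5, p_5 = 5*3621 + 394 = 18499, q_5 = 5*193 + 21 = 986.
  i=6: a_6=3, p_6 = 3*18499 + 3621 = 59118, q_6 = 3*986 + 193 = 3151.
  i=7: a_7=1, p_7 = 1*59118 + 18499 = 77617, q_7 = 1*3151 + 986 = 4137.
Check: 77617^2 - 352*4137^2 = 6024398689 - 6024398688 = 1, so (x, y) = (77617, 4137) solves the equation, and by the theorem it is the least positive solution.

(x, y) = (77617, 4137)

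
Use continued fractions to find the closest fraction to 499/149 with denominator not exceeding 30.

67/20

Expand x = 499/149 as a continued fraction with the Euclidean algorithm:
  499 = 3*149 + 52, so a_0 = 3.
  149 = 2*52 + 45, so a_1 = 2.
  52 = 1*45 + 7, so a_2 = 1.
  45 = 6*7 + 3, so a_3 = 6.
  7 = 2*3 + 1, so a_4 = 2.
  3 = 3*1 + 0, so a_5 = 3.
so x = [3; 2, 1, 6, 2, 3].
Convergents (p_i = a_i*p_{i-1} + p_{i-2}, q_i = a_i*q_{i-1} + q_{i-2} with p_{-2}=0, p_{-1}=1, q_{-2}=1, q_{-1}=0), until the denominator exceeds 30:
  i=0: a_0=3, p_0 = 3*1 + 0 = 3, q_0 = 3*0 + 1 = 1.
  i=1: a_1=2, p_1 = 2*3 + 1 = 7, q_1 = 2*1 + 0 = 2.
  i=2: a_2=1, p_2 = 1*7 + 3 = 10, q_2 = 1*2 + 1 = 3.
  i=3: a_3=6, p_3 = 6*10 + 7 = 67, q_3 = 6*3 + 2 = 20.
  i=4: a_4=2, p_4 = 2*67 + 10 = 144, q_4 = 2*20 + 3 = 43.
q_4 = 43 > 30, so the last convergent with denominator <= 30 is p_3/q_3 = 67/20.
The closest fraction with denominator <= 30 is either p_3/q_3 or the intermediate fraction (k*p_3 + p_2)/(k*q_3 + q_2) with the largest k >= 1 whose denominator stays <= 30; these approach x as k grows, and every other convergent or intermediate fraction in range is farther away.
Largest k: floor((30 - q_2)/q_3) = floor((30 - 3)/20) = 1.
That gives (1*67 + 10)/(1*20 + 3) = 77/23.
Compare the errors: |x - 67/20| = |499*20 - 67*149|/(149*20) = 3/2980, and |x - 77/23| = |499*23 - 77*149|/(149*23) = 4/3427.
Cross-multiplying, 3*3427 = 10281 < 11920 = 4*2980, so 3/2980 is smaller: the convergent 67/20 is closer to x than 77/23.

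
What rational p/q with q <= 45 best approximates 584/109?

Expand x = 584/109 as a continued fraction with the Euclidean algorithm:
  584 = 5*109 + 39, so a_0 = 5.
  109 = 2*39 + 31, so a_1 = 2.
  39 = 1*31 + 8, so a_2 = 1.
  31 = 3*8 + 7, so a_3 = 3.
  8 = 1*7 + 1, so a_4 = 1.
  7 = 7*1 + 0, so a_5 = 7.
so x = [5; 2, 1, 3, 1, 7].
Convergents (p_i = a_i*p_{i-1} + p_{i-2}, q_i = a_i*q_{i-1} + q_{i-2} with p_{-2}=0, p_{-1}=1, q_{-2}=1, q_{-1}=0), until the denominator exceeds 45:
  i=0: a_0=5, p_0 = 5*1 + 0 = 5, q_0 = 5*0 + 1 = 1.
  i=1: a_1=2, p_1 = 2*5 + 1 = 11, q_1 = 2*1 + 0 = 2.
  i=2: a_2=1, p_2 = 1*11 + 5 = 16, q_2 = 1*2 + 1 = 3.
  i=3: a_3=3, p_3 = 3*16 + 11 = 59, q_3 = 3*3 + 2 = 11.
  i=4: a_4=1, p_4 = 1*59 + 16 = 75, q_4 = 1*11 + 3 = 14.
  i=5: a_5=7, p_5 = 7*75 + 59 = 584, q_5 = 7*14 + 11 = 109.
q_5 = 109 > 45, so the last convergent with denominator <= 45 is p_4/q_4 = 75/14.
The closest fraction with denominator <= 45 is either p_4/q_4 or the intermediate fraction (k*p_4 + p_3)/(k*q_4 + q_3) with the largest k >= 1 whose denominator stays <= 45; these approach x as k grows, and every other convergent or intermediate fraction in range is farther away.
Largest k: floor((45 - q_3)/q_4) = floor((45 - 11)/14) = 2.
That gives (2*75 + 59)/(2*14 + 11) = 209/39.
Compare the errors: |x - 75/14| = |584*14 - 75*109|/(109*14) = 1/1526, and |x - 209/39| = |584*39 - 209*109|/(109*39) = 5/4251.
Cross-multiplying, 1*4251 = 4251 < 7630 = 5*1526, so 1/1526 is smaller: the convergent 75/14 is closer to x than 209/39.

75/14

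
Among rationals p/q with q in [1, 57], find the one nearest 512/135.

Expand x = 512/135 as a continued fraction with the Euclidean algorithm:
  512 = 3*135 + 107, so a_0 = 3.
  135 = 1*107 + 28, so a_1 = 1.
  107 = 3*28 + 23, so a_2 = 3.
  28 = 1*23 + 5, so a_3 = 1.
  23 = 4*5 + 3, so a_4 = 4.
  5 = 1*3 + 2, so a_5 = 1.
  3 = 1*2 + 1, so a_6 = 1.
  2 = 2*1 + 0, so a_7 = 2.
so x = [3; 1, 3, 1, 4, 1, 1, 2].
Convergents (p_i = a_i*p_{i-1} + p_{i-2}, q_i = a_i*q_{i-1} + q_{i-2} with p_{-2}=0, p_{-1}=1, q_{-2}=1, q_{-1}=0), until the denominator exceeds 57:
  i=0: a_0=3, p_0 = 3*1 + 0 = 3, q_0 = 3*0 + 1 = 1.
  i=1: a_1=1, p_1 = 1*3 + 1 = 4, q_1 = 1*1 + 0 = 1.
  i=2: a_2=3, p_2 = 3*4 + 3 = 15, q_2 = 3*1 + 1 = 4.
  i=3: a_3=1, p_3 = 1*15 + 4 = 19, q_3 = 1*4 + 1 = 5.
  i=4: a_4=4, p_4 = 4*19 + 15 = 91, q_4 = 4*5 + 4 = 24.
  i=5: a_5=1, p_5 = 1*91 + 19 = 110, q_5 = 1*24 + 5 = 29.
  i=6: a_6=1, p_6 = 1*110 + 91 = 201, q_6 = 1*29 + 24 = 53.
  i=7: a_7=2, p_7 = 2*201 + 110 = 512, q_7 = 2*53 + 29 = 135.
q_7 = 135 > 57, so the last convergent with denominator <= 57 is p_6/q_6 = 201/53.
The closest fraction with denominator <= 57 is either p_6/q_6 or the intermediate fraction (k*p_6 + p_5)/(k*q_6 + q_5) with the largest k >= 1 whose denominator stays <= 57; these approach x as k grows, and every other convergent or intermediate fraction in range is farther away.
Largest k: floor((57 - q_5)/q_6) = floor((57 - 29)/53) = 0.
Since k = 0, no intermediate fraction beyond p_6/q_6 has denominator <= 57, so the convergent 201/53 is the closest (its error is |512*53 - 201*135|/(135*53) = 1/7155).

201/53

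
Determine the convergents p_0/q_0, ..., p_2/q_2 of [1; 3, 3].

1/1, 4/3, 13/10

Using the convergent recurrence p_i = a_i*p_{i-1} + p_{i-2}, q_i = a_i*q_{i-1} + q_{i-2} with p_{-2}=0, p_{-1}=1, q_{-2}=1, q_{-1}=0:
  i=0: a_0=1, p_0 = 1*1 + 0 = 1, q_0 = 1*0 + 1 = 1.
  i=1: a_1=3, p_1 = 3*1 + 1 = 4, q_1 = 3*1 + 0 = 3.
  i=2: a_2=3, p_2 = 3*4 + 1 = 13, q_2 = 3*3 + 1 = 10.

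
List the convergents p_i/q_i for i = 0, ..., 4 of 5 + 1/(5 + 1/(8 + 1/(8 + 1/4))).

Using the convergent recurrence p_i = a_i*p_{i-1} + p_{i-2}, q_i = a_i*q_{i-1} + q_{i-2} with p_{-2}=0, p_{-1}=1, q_{-2}=1, q_{-1}=0:
  i=0: a_0=5, p_0 = 5*1 + 0 = 5, q_0 = 5*0 + 1 = 1.
  i=1: a_1=5, p_1 = 5*5 + 1 = 26, q_1 = 5*1 + 0 = 5.
  i=2: a_2=8, p_2 = 8*26 + 5 = 213, q_2 = 8*5 + 1 = 41.
  i=3: a_3=8, p_3 = 8*213 + 26 = 1730, q_3 = 8*41 + 5 = 333.
  i=4: a_4=4, p_4 = 4*1730 + 213 = 7133, q_4 = 4*333 + 41 = 1373.

5/1, 26/5, 213/41, 1730/333, 7133/1373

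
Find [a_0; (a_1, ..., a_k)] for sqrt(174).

Write x_i = (sqrt(174) + m_i)/d_i with (m_0, d_0) = (0, 1). a_0 = floor(sqrt(174)) = 13, since 13^2 = 169 <= 174 < 196 = 14^2.
Iterate m_{i+1} = d_i*a_i - m_i, d_{i+1} = (174 - m_{i+1}^2)/d_i, a_{i+1} = floor((a_0 + m_{i+1})/d_{i+1}):
  m_1 = 1*13 - 0 = 13, d_1 = (174 - 13^2)/1 = 5/1 = 5, a_1 = floor((13 + 13)/5) = 5.
  m_2 = 5*5 - 13 = 12, d_2 = (174 - 12^2)/5 = 30/5 = 6, a_2 = floor((13 + 12)/6) = 4.
  m_3 = 6*4 - 12 = 12, d_3 = (174 - 12^2)/6 = 30/6 = 5, a_3 = floor((13 + 12)/5) = 5.
  m_4 = 5*5 - 12 = 13, d_4 = (174 - 13^2)/5 = 5/5 = 1, a_4 = floor((13 + 13)/1) = 26.
  m_5 = 1*26 - 13 = 13, d_5 = (174 - 13^2)/1 = 5/1 = 5: (m_5, d_5) = (m_1, d_1) = (13, 5), so from here the quotients repeat a_1, ..., a_4; the period length is 4.
Hence the expansion of sqrt(174) is a_0 = 13 followed by the repeating block 5, 4, 5, 26 (period 4).

[13; (5, 4, 5, 26)]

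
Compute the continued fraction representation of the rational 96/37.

Run the Euclidean algorithm on 96 and 37; the successive quotients are the partial quotients a_0, a_1, ... (each step inverts the fractional part left over by the previous one):
  96 = 2*37 + 22, so a_0 = 2.
  37 = 1*22 + 15, so a_1 = 1.
  22 = 1*15 + 7, so a_2 = 1.
  15 = 2*7 + 1, so a_3 = 2.
  7 = 7*1 + 0, so a_4 = 7.
The remainder reaches 0 after 5 divisions, so the expansion has 5 partial quotients, read off in order.

[2; 1, 1, 2, 7]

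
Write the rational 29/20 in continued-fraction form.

[1; 2, 4, 2]

Run the Euclidean algorithm on 29 and 20; the successive quotients are the partial quotients a_0, a_1, ... (each step inverts the fractional part left over by the previous one):
  29 = 1*20 + 9, so a_0 = 1.
  20 = 2*9 + 2, so a_1 = 2.
  9 = 4*2 + 1, so a_2 = 4.
  2 = 2*1 + 0, so a_3 = 2.
The remainder reaches 0 after 4 divisions, so the expansion has 4 partial quotients, read off in order.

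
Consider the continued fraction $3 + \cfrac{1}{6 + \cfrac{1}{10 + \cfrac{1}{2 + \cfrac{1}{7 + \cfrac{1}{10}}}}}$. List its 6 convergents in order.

3/1, 19/6, 193/61, 405/128, 3028/957, 30685/9698

Using the convergent recurrence p_i = a_i*p_{i-1} + p_{i-2}, q_i = a_i*q_{i-1} + q_{i-2} with p_{-2}=0, p_{-1}=1, q_{-2}=1, q_{-1}=0:
  i=0: a_0=3, p_0 = 3*1 + 0 = 3, q_0 = 3*0 + 1 = 1.
  i=1: a_1=6, p_1 = 6*3 + 1 = 19, q_1 = 6*1 + 0 = 6.
  i=2: a_2=10, p_2 = 10*19 + 3 = 193, q_2 = 10*6 + 1 = 61.
  i=3: a_3=2, p_3 = 2*193 + 19 = 405, q_3 = 2*61 + 6 = 128.
  i=4: a_4=7, p_4 = 7*405 + 193 = 3028, q_4 = 7*128 + 61 = 957.
  i=5: a_5=10, p_5 = 10*3028 + 405 = 30685, q_5 = 10*957 + 128 = 9698.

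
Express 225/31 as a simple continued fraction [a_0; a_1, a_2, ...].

Run the Euclidean algorithm on 225 and 31; the successive quotients are the partial quotients a_0, a_1, ... (each step inverts the fractional part left over by the previous one):
  225 = 7*31 + 8, so a_0 = 7.
  31 = 3*8 + 7, so a_1 = 3.
  8 = 1*7 + 1, so a_2 = 1.
  7 = 7*1 + 0, so a_3 = 7.
The remainder reaches 0 after 4 divisions, so the expansion has 4 partial quotients, read off in order.

[7; 3, 1, 7]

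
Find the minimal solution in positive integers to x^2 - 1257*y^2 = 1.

(x, y) = (101399, 2860)

First expand sqrt(1257) as a continued fraction. With x_i = (sqrt(1257) + m_i)/d_i and (m_0, d_0) = (0, 1): a_0 = floor(sqrt(1257)) = 35, since 35^2 = 1225 <= 1257 < 1296 = 36^2.
Iterate m_{i+1} = d_i*a_i - m_i, d_{i+1} = (1257 - m_{i+1}^2)/d_i, a_{i+1} = floor((a_0 + m_{i+1})/d_{i+1}):
  m_1 = 1*35 - 0 = 35, d_1 = (1257 - 35^2)/1 = 32/1 = 32, a_1 = floor((35 + 35)/32) = 2.
  m_2 = 32*2 - 35 = 29, d_2 = (1257 - 29^2)/32 = 416/32 = 13, a_2 = floor((35 + 29)/13) = 4.
  m_3 = 13*4 - 29 = 23, d_3 = (1257 - 23^2)/13 = 728/13 = 56, a_3 = floor((35 + 23)/56) = 1.
  m_4 = 56*1 - 23 = 33, d_4 = (1257 - 33^2)/56 = 168/56 = 3, a_4 = floor((35 + 33)/3) = 22.
  m_5 = 3*22 - 33 = 33, d_5 = (1257 - 33^2)/3 = 168/3 = 56, a_5 = floor((35 + 33)/56) = 1.
  m_6 = 56*1 - 33 = 23, d_6 = (1257 - 23^2)/56 = 728/56 = 13, a_6 = floor((35 + 23)/13) = 4.
  m_7 = 13*4 - 23 = 29, d_7 = (1257 - 29^2)/13 = 416/13 = 32, a_7 = floor((35 + 29)/32) = 2.
  m_8 = 32*2 - 29 = 35, d_8 = (1257 - 35^2)/32 = 32/32 = 1, a_8 = floor((35 + 35)/1) = 70.
  m_9 = 1*70 - 35 = 35, d_9 = (1257 - 35^2)/1 = 32/1 = 32: (m_9, d_9) = (m_1, d_1) = (35, 32), so from here the quotients repeat a_1, ..., a_8; the period length is 8.
So sqrt(1257) = [35; (2, 4, 1, 22, 1, 4, 2, 70)] with period length k = 8.
k is even, so the fundamental solution of x^2 - 1257y^2 = 1 is (p_{k-1}, q_{k-1}) = (p_7, q_7); compute convergents through index 7.
Convergents (p_i = a_i*p_{i-1} + p_{i-2}, q_i = a_i*q_{i-1} + q_{i-2} with p_{-2}=0, p_{-1}=1, q_{-2}=1, q_{-1}=0):
  i=0: a_0=35, p_0 = 35*1 + 0 = 35, q_0 = 35*0 + 1 = 1.
  i=1: a_1=2, p_1 = 2*35 + 1 = 71, q_1 = 2*1 + 0 = 2.
  i=2: a_2=4, p_2 = 4*71 + 35 = 319, q_2 = 4*2 + 1 = 9.
  i=3: a_3=1, p_3 = 1*319 + 71 = 390, q_3 = 1*9 + 2 = 11.
  i=4: a_4=22, p_4 = 22*390 + 319 = 8899, q_4 = 22*11 + 9 = 251.
  i=5: a_5=1, p_5 = 1*8899 + 390 = 9289, q_5 = 1*251 + 11 = 262.
  i=6: a_6=4, p_6 = 4*9289 + 8899 = 46055, q_6 = 4*262 + 251 = 1299.
  i=7: a_7=2, p_7 = 2*46055 + 9289 = 101399, q_7 = 2*1299 + 262 = 2860.
Check: 101399^2 - 1257*2860^2 = 10281757201 - 10281757200 = 1, so (x, y) = (101399, 2860) solves the equation, and by the theorem it is the least positive solution.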